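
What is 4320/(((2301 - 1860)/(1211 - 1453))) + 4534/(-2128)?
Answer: -17672189/7448 ≈ -2372.7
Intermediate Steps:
4320/(((2301 - 1860)/(1211 - 1453))) + 4534/(-2128) = 4320/((441/(-242))) + 4534*(-1/2128) = 4320/((441*(-1/242))) - 2267/1064 = 4320/(-441/242) - 2267/1064 = 4320*(-242/441) - 2267/1064 = -116160/49 - 2267/1064 = -17672189/7448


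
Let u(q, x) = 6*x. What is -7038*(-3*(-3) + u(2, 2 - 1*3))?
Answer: -21114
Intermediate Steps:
-7038*(-3*(-3) + u(2, 2 - 1*3)) = -7038*(-3*(-3) + 6*(2 - 1*3)) = -7038*(9 + 6*(2 - 3)) = -7038*(9 + 6*(-1)) = -7038*(9 - 6) = -7038*3 = -21114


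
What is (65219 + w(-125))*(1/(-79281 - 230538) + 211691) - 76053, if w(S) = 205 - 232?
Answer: 4275652034289769/309819 ≈ 1.3800e+10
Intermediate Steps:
w(S) = -27
(65219 + w(-125))*(1/(-79281 - 230538) + 211691) - 76053 = (65219 - 27)*(1/(-79281 - 230538) + 211691) - 76053 = 65192*(1/(-309819) + 211691) - 76053 = 65192*(-1/309819 + 211691) - 76053 = 65192*(65585893928/309819) - 76053 = 4275675596954176/309819 - 76053 = 4275652034289769/309819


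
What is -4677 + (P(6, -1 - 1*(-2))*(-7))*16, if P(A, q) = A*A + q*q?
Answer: -8821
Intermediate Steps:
P(A, q) = A² + q²
-4677 + (P(6, -1 - 1*(-2))*(-7))*16 = -4677 + ((6² + (-1 - 1*(-2))²)*(-7))*16 = -4677 + ((36 + (-1 + 2)²)*(-7))*16 = -4677 + ((36 + 1²)*(-7))*16 = -4677 + ((36 + 1)*(-7))*16 = -4677 + (37*(-7))*16 = -4677 - 259*16 = -4677 - 4144 = -8821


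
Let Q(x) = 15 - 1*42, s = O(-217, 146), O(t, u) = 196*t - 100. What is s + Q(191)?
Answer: -42659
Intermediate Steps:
O(t, u) = -100 + 196*t
s = -42632 (s = -100 + 196*(-217) = -100 - 42532 = -42632)
Q(x) = -27 (Q(x) = 15 - 42 = -27)
s + Q(191) = -42632 - 27 = -42659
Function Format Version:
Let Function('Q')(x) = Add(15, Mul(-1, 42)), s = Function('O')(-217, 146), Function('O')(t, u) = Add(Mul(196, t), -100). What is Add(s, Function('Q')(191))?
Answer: -42659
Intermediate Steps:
Function('O')(t, u) = Add(-100, Mul(196, t))
s = -42632 (s = Add(-100, Mul(196, -217)) = Add(-100, -42532) = -42632)
Function('Q')(x) = -27 (Function('Q')(x) = Add(15, -42) = -27)
Add(s, Function('Q')(191)) = Add(-42632, -27) = -42659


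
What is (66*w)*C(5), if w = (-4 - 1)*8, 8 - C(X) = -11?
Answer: -50160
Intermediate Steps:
C(X) = 19 (C(X) = 8 - 1*(-11) = 8 + 11 = 19)
w = -40 (w = -5*8 = -40)
(66*w)*C(5) = (66*(-40))*19 = -2640*19 = -50160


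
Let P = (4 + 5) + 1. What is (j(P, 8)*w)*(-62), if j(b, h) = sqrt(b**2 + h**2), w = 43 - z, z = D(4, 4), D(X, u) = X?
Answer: -4836*sqrt(41) ≈ -30966.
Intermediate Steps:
z = 4
P = 10 (P = 9 + 1 = 10)
w = 39 (w = 43 - 1*4 = 43 - 4 = 39)
(j(P, 8)*w)*(-62) = (sqrt(10**2 + 8**2)*39)*(-62) = (sqrt(100 + 64)*39)*(-62) = (sqrt(164)*39)*(-62) = ((2*sqrt(41))*39)*(-62) = (78*sqrt(41))*(-62) = -4836*sqrt(41)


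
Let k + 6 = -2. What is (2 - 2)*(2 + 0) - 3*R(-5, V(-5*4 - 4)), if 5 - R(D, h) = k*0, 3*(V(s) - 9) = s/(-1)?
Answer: -15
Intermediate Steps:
k = -8 (k = -6 - 2 = -8)
V(s) = 9 - s/3 (V(s) = 9 + (s/(-1))/3 = 9 + (s*(-1))/3 = 9 + (-s)/3 = 9 - s/3)
R(D, h) = 5 (R(D, h) = 5 - (-8)*0 = 5 - 1*0 = 5 + 0 = 5)
(2 - 2)*(2 + 0) - 3*R(-5, V(-5*4 - 4)) = (2 - 2)*(2 + 0) - 3*5 = 0*2 - 15 = 0 - 15 = -15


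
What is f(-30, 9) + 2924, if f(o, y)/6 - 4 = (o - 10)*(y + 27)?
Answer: -5692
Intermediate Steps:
f(o, y) = 24 + 6*(-10 + o)*(27 + y) (f(o, y) = 24 + 6*((o - 10)*(y + 27)) = 24 + 6*((-10 + o)*(27 + y)) = 24 + 6*(-10 + o)*(27 + y))
f(-30, 9) + 2924 = (-1596 - 60*9 + 162*(-30) + 6*(-30)*9) + 2924 = (-1596 - 540 - 4860 - 1620) + 2924 = -8616 + 2924 = -5692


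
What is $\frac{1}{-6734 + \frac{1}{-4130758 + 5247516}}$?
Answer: $- \frac{1116758}{7520248371} \approx -0.0001485$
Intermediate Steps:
$\frac{1}{-6734 + \frac{1}{-4130758 + 5247516}} = \frac{1}{-6734 + \frac{1}{1116758}} = \frac{1}{- \frac{7520248371}{1116758}} = - \frac{1116758}{7520248371}$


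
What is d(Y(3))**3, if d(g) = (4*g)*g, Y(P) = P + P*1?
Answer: 2985984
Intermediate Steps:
Y(P) = 2*P (Y(P) = P + P = 2*P)
d(g) = 4*g**2
d(Y(3))**3 = (4*(2*3)**2)**3 = (4*6**2)**3 = (4*36)**3 = 144**3 = 2985984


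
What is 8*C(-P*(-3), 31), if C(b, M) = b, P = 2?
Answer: 48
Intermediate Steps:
8*C(-P*(-3), 31) = 8*(-1*2*(-3)) = 8*(-2*(-3)) = 8*6 = 48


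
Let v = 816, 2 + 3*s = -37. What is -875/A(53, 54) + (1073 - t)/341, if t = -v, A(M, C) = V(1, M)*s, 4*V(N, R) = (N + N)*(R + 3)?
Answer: 140853/17732 ≈ 7.9434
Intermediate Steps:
s = -13 (s = -⅔ + (⅓)*(-37) = -⅔ - 37/3 = -13)
V(N, R) = N*(3 + R)/2 (V(N, R) = ((N + N)*(R + 3))/4 = ((2*N)*(3 + R))/4 = (2*N*(3 + R))/4 = N*(3 + R)/2)
A(M, C) = -39/2 - 13*M/2 (A(M, C) = ((½)*1*(3 + M))*(-13) = (3/2 + M/2)*(-13) = -39/2 - 13*M/2)
t = -816 (t = -1*816 = -816)
-875/A(53, 54) + (1073 - t)/341 = -875/(-39/2 - 13/2*53) + (1073 - 1*(-816))/341 = -875/(-39/2 - 689/2) + (1073 + 816)*(1/341) = -875/(-364) + 1889*(1/341) = -875*(-1/364) + 1889/341 = 125/52 + 1889/341 = 140853/17732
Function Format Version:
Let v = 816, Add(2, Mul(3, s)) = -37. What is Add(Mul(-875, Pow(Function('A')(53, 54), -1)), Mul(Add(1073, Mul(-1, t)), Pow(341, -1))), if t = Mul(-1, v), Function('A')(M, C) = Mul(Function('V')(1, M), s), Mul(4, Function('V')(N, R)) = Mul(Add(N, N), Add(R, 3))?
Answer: Rational(140853, 17732) ≈ 7.9434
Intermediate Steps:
s = -13 (s = Add(Rational(-2, 3), Mul(Rational(1, 3), -37)) = Add(Rational(-2, 3), Rational(-37, 3)) = -13)
Function('V')(N, R) = Mul(Rational(1, 2), N, Add(3, R)) (Function('V')(N, R) = Mul(Rational(1, 4), Mul(Add(N, N), Add(R, 3))) = Mul(Rational(1, 4), Mul(Mul(2, N), Add(3, R))) = Mul(Rational(1, 4), Mul(2, N, Add(3, R))) = Mul(Rational(1, 2), N, Add(3, R)))
Function('A')(M, C) = Add(Rational(-39, 2), Mul(Rational(-13, 2), M)) (Function('A')(M, C) = Mul(Mul(Rational(1, 2), 1, Add(3, M)), -13) = Mul(Add(Rational(3, 2), Mul(Rational(1, 2), M)), -13) = Add(Rational(-39, 2), Mul(Rational(-13, 2), M)))
t = -816 (t = Mul(-1, 816) = -816)
Add(Mul(-875, Pow(Function('A')(53, 54), -1)), Mul(Add(1073, Mul(-1, t)), Pow(341, -1))) = Add(Mul(-875, Pow(Add(Rational(-39, 2), Mul(Rational(-13, 2), 53)), -1)), Mul(Add(1073, Mul(-1, -816)), Pow(341, -1))) = Add(Mul(-875, Pow(Add(Rational(-39, 2), Rational(-689, 2)), -1)), Mul(Add(1073, 816), Rational(1, 341))) = Add(Mul(-875, Pow(-364, -1)), Mul(1889, Rational(1, 341))) = Add(Mul(-875, Rational(-1, 364)), Rational(1889, 341)) = Add(Rational(125, 52), Rational(1889, 341)) = Rational(140853, 17732)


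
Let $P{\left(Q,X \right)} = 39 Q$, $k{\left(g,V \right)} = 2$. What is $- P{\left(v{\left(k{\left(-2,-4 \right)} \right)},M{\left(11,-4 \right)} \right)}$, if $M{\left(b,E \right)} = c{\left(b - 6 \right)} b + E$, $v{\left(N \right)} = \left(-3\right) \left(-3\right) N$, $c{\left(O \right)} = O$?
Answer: $-702$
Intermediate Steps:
$v{\left(N \right)} = 9 N$
$M{\left(b,E \right)} = E + b \left(-6 + b\right)$ ($M{\left(b,E \right)} = \left(b - 6\right) b + E = \left(-6 + b\right) b + E = b \left(-6 + b\right) + E = E + b \left(-6 + b\right)$)
$- P{\left(v{\left(k{\left(-2,-4 \right)} \right)},M{\left(11,-4 \right)} \right)} = - 39 \cdot 9 \cdot 2 = - 39 \cdot 18 = \left(-1\right) 702 = -702$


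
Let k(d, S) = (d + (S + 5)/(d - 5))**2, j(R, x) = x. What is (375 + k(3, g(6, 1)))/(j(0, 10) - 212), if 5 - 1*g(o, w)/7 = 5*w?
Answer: -1501/808 ≈ -1.8577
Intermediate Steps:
g(o, w) = 35 - 35*w
k(d, S) = (d + (5 + S)/(-5 + d))**2
(375 + k(3, g(6, 1)))/(j(0, 10) - 212) = (375 + (5 + (35 - 35*1) + 3**2 - 5*3)**2/(-5 + 3)**2)/(10 - 212) = (375 + (5 + (35 - 35) + 9 - 15)**2/(-2)**2)/(-202) = (375 + (5 + 0 + 9 - 15)**2/4)*(-1/202) = (375 + (1/4)*(-1)**2)*(-1/202) = (375 + (1/4)*1)*(-1/202) = (375 + 1/4)*(-1/202) = (1501/4)*(-1/202) = -1501/808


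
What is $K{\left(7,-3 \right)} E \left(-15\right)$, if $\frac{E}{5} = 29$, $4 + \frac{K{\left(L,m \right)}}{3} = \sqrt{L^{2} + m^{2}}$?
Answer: $26100 - 6525 \sqrt{58} \approx -23593.0$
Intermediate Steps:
$K{\left(L,m \right)} = -12 + 3 \sqrt{L^{2} + m^{2}}$
$E = 145$ ($E = 5 \cdot 29 = 145$)
$K{\left(7,-3 \right)} E \left(-15\right) = \left(-12 + 3 \sqrt{7^{2} + \left(-3\right)^{2}}\right) 145 \left(-15\right) = \left(-12 + 3 \sqrt{49 + 9}\right) 145 \left(-15\right) = \left(-12 + 3 \sqrt{58}\right) 145 \left(-15\right) = \left(-1740 + 435 \sqrt{58}\right) \left(-15\right) = 26100 - 6525 \sqrt{58}$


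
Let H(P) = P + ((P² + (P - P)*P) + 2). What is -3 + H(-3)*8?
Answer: 61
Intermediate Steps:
H(P) = 2 + P + P² (H(P) = P + ((P² + 0*P) + 2) = P + ((P² + 0) + 2) = P + (P² + 2) = P + (2 + P²) = 2 + P + P²)
-3 + H(-3)*8 = -3 + (2 - 3 + (-3)²)*8 = -3 + (2 - 3 + 9)*8 = -3 + 8*8 = -3 + 64 = 61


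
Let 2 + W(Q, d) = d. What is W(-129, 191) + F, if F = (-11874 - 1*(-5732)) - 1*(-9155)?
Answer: 3202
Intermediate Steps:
W(Q, d) = -2 + d
F = 3013 (F = (-11874 + 5732) + 9155 = -6142 + 9155 = 3013)
W(-129, 191) + F = (-2 + 191) + 3013 = 189 + 3013 = 3202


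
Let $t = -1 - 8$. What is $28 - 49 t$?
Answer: $469$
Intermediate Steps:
$t = -9$ ($t = -1 - 8 = -9$)
$28 - 49 t = 28 - -441 = 28 + 441 = 469$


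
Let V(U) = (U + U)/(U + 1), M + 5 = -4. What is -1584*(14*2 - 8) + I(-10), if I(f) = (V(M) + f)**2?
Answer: -505919/16 ≈ -31620.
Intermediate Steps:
M = -9 (M = -5 - 4 = -9)
V(U) = 2*U/(1 + U) (V(U) = (2*U)/(1 + U) = 2*U/(1 + U))
I(f) = (9/4 + f)**2 (I(f) = (2*(-9)/(1 - 9) + f)**2 = (2*(-9)/(-8) + f)**2 = (2*(-9)*(-1/8) + f)**2 = (9/4 + f)**2)
-1584*(14*2 - 8) + I(-10) = -1584*(14*2 - 8) + (9 + 4*(-10))**2/16 = -1584*(28 - 8) + (9 - 40)**2/16 = -1584*20 + (1/16)*(-31)**2 = -31680 + (1/16)*961 = -31680 + 961/16 = -505919/16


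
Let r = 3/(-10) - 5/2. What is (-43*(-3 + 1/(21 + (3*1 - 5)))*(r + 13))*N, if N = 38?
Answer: 245616/5 ≈ 49123.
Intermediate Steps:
r = -14/5 (r = 3*(-⅒) - 5*½ = -3/10 - 5/2 = -14/5 ≈ -2.8000)
(-43*(-3 + 1/(21 + (3*1 - 5)))*(r + 13))*N = -43*(-3 + 1/(21 + (3*1 - 5)))*(-14/5 + 13)*38 = -43*(-3 + 1/(21 + (3 - 5)))*51/5*38 = -43*(-3 + 1/(21 - 2))*51/5*38 = -43*(-3 + 1/19)*51/5*38 = -(-2408)*51/(19*5)*38 = -43*(-2856/95)*38 = (122808/95)*38 = 245616/5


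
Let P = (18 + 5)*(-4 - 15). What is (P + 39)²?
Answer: 158404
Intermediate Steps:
P = -437 (P = 23*(-19) = -437)
(P + 39)² = (-437 + 39)² = (-398)² = 158404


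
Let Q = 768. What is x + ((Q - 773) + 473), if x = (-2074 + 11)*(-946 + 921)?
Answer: 52043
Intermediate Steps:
x = 51575 (x = -2063*(-25) = 51575)
x + ((Q - 773) + 473) = 51575 + ((768 - 773) + 473) = 51575 + (-5 + 473) = 51575 + 468 = 52043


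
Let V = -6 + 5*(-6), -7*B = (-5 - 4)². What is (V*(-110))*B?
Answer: -320760/7 ≈ -45823.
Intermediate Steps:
B = -81/7 (B = -(-5 - 4)²/7 = -⅐*(-9)² = -⅐*81 = -81/7 ≈ -11.571)
V = -36 (V = -6 - 30 = -36)
(V*(-110))*B = -36*(-110)*(-81/7) = 3960*(-81/7) = -320760/7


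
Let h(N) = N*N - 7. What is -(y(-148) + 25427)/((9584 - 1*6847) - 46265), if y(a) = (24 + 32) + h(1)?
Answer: 25477/43528 ≈ 0.58530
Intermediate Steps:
h(N) = -7 + N**2 (h(N) = N**2 - 7 = -7 + N**2)
y(a) = 50 (y(a) = (24 + 32) + (-7 + 1**2) = 56 + (-7 + 1) = 56 - 6 = 50)
-(y(-148) + 25427)/((9584 - 1*6847) - 46265) = -(50 + 25427)/((9584 - 1*6847) - 46265) = -25477/((9584 - 6847) - 46265) = -25477/(2737 - 46265) = -25477/(-43528) = -25477*(-1)/43528 = -1*(-25477/43528) = 25477/43528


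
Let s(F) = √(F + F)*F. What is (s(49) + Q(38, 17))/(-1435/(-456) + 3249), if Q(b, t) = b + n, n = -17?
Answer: 9576/1482979 + 156408*√2/1482979 ≈ 0.15561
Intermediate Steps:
s(F) = √2*F^(3/2) (s(F) = √(2*F)*F = (√2*√F)*F = √2*F^(3/2))
Q(b, t) = -17 + b (Q(b, t) = b - 17 = -17 + b)
(s(49) + Q(38, 17))/(-1435/(-456) + 3249) = (√2*49^(3/2) + (-17 + 38))/(-1435/(-456) + 3249) = (√2*343 + 21)/(-1435*(-1/456) + 3249) = (343*√2 + 21)/(1435/456 + 3249) = (21 + 343*√2)/(1482979/456) = (21 + 343*√2)*(456/1482979) = 9576/1482979 + 156408*√2/1482979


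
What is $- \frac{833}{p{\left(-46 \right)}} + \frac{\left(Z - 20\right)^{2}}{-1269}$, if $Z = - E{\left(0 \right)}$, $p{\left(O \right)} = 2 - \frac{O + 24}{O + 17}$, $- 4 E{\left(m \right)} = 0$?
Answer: $- \frac{3407737}{5076} \approx -671.34$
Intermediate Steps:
$E{\left(m \right)} = 0$ ($E{\left(m \right)} = \left(- \frac{1}{4}\right) 0 = 0$)
$p{\left(O \right)} = 2 - \frac{24 + O}{17 + O}$
$Z = 0$ ($Z = \left(-1\right) 0 = 0$)
$- \frac{833}{p{\left(-46 \right)}} + \frac{\left(Z - 20\right)^{2}}{-1269} = - \frac{833}{\frac{1}{17 - 46} \left(10 - 46\right)} + \frac{\left(0 - 20\right)^{2}}{-1269} = - \frac{833}{\frac{1}{-29} \left(-36\right)} + \left(-20\right)^{2} \left(- \frac{1}{1269}\right) = - \frac{833}{\left(- \frac{1}{29}\right) \left(-36\right)} + 400 \left(- \frac{1}{1269}\right) = - \frac{833}{\frac{36}{29}} - \frac{400}{1269} = \left(-833\right) \frac{29}{36} - \frac{400}{1269} = - \frac{24157}{36} - \frac{400}{1269} = - \frac{3407737}{5076}$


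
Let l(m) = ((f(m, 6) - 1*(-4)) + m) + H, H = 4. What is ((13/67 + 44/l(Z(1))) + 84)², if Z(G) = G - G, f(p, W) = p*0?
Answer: 144456361/17956 ≈ 8045.0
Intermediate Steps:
f(p, W) = 0
Z(G) = 0
l(m) = 8 + m (l(m) = ((0 - 1*(-4)) + m) + 4 = ((0 + 4) + m) + 4 = (4 + m) + 4 = 8 + m)
((13/67 + 44/l(Z(1))) + 84)² = ((13/67 + 44/(8 + 0)) + 84)² = ((13*(1/67) + 44/8) + 84)² = ((13/67 + 44*(⅛)) + 84)² = ((13/67 + 11/2) + 84)² = (763/134 + 84)² = (12019/134)² = 144456361/17956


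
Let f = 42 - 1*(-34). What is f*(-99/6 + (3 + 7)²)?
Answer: 6346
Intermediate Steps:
f = 76 (f = 42 + 34 = 76)
f*(-99/6 + (3 + 7)²) = 76*(-99/6 + (3 + 7)²) = 76*(-99*⅙ + 10²) = 76*(-33/2 + 100) = 76*(167/2) = 6346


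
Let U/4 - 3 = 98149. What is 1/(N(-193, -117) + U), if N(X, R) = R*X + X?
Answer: 1/414996 ≈ 2.4097e-6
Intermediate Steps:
U = 392608 (U = 12 + 4*98149 = 12 + 392596 = 392608)
N(X, R) = X + R*X
1/(N(-193, -117) + U) = 1/(-193*(1 - 117) + 392608) = 1/(-193*(-116) + 392608) = 1/(22388 + 392608) = 1/414996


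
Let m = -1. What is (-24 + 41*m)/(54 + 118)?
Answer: -65/172 ≈ -0.37791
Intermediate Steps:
(-24 + 41*m)/(54 + 118) = (-24 + 41*(-1))/(54 + 118) = (-24 - 41)/172 = -65*1/172 = -65/172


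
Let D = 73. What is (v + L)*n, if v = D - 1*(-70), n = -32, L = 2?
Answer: -4640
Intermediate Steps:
v = 143 (v = 73 - 1*(-70) = 73 + 70 = 143)
(v + L)*n = (143 + 2)*(-32) = 145*(-32) = -4640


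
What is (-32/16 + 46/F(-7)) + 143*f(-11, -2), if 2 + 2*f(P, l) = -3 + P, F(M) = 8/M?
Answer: -4745/4 ≈ -1186.3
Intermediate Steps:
f(P, l) = -5/2 + P/2 (f(P, l) = -1 + (-3 + P)/2 = -1 + (-3/2 + P/2) = -5/2 + P/2)
(-32/16 + 46/F(-7)) + 143*f(-11, -2) = (-32/16 + 46/((8/(-7)))) + 143*(-5/2 + (½)*(-11)) = (-32*1/16 + 46/((8*(-⅐)))) + 143*(-5/2 - 11/2) = (-2 + 46/(-8/7)) + 143*(-8) = (-2 + 46*(-7/8)) - 1144 = (-2 - 161/4) - 1144 = -169/4 - 1144 = -4745/4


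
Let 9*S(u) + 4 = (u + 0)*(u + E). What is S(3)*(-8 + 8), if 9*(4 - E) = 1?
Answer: 0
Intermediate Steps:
E = 35/9 (E = 4 - ⅑*1 = 4 - ⅑ = 35/9 ≈ 3.8889)
S(u) = -4/9 + u*(35/9 + u)/9 (S(u) = -4/9 + ((u + 0)*(u + 35/9))/9 = -4/9 + (u*(35/9 + u))/9 = -4/9 + u*(35/9 + u)/9)
S(3)*(-8 + 8) = (-4/9 + (⅑)*3² + (35/81)*3)*(-8 + 8) = (-4/9 + (⅑)*9 + 35/27)*0 = (-4/9 + 1 + 35/27)*0 = (50/27)*0 = 0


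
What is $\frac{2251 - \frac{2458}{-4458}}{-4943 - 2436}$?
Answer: $- \frac{5018708}{16447791} \approx -0.30513$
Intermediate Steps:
$\frac{2251 - \frac{2458}{-4458}}{-4943 - 2436} = \frac{2251 - - \frac{1229}{2229}}{-7379} = \left(2251 + \frac{1229}{2229}\right) \left(- \frac{1}{7379}\right) = \frac{5018708}{2229} \left(- \frac{1}{7379}\right) = - \frac{5018708}{16447791}$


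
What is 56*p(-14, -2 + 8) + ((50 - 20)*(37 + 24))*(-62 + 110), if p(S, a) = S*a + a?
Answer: 83472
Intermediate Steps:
p(S, a) = a + S*a
56*p(-14, -2 + 8) + ((50 - 20)*(37 + 24))*(-62 + 110) = 56*((-2 + 8)*(1 - 14)) + ((50 - 20)*(37 + 24))*(-62 + 110) = 56*(6*(-13)) + (30*61)*48 = 56*(-78) + 1830*48 = -4368 + 87840 = 83472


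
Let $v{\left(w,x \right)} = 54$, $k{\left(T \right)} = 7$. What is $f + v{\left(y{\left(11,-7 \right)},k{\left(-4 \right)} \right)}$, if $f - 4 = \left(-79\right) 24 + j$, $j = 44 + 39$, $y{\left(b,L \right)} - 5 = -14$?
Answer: $-1755$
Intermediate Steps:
$y{\left(b,L \right)} = -9$ ($y{\left(b,L \right)} = 5 - 14 = -9$)
$j = 83$
$f = -1809$ ($f = 4 + \left(\left(-79\right) 24 + 83\right) = 4 + \left(-1896 + 83\right) = 4 - 1813 = -1809$)
$f + v{\left(y{\left(11,-7 \right)},k{\left(-4 \right)} \right)} = -1809 + 54 = -1755$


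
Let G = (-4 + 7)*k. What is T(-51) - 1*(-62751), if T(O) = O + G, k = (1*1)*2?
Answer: 62706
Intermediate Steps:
k = 2 (k = 1*2 = 2)
G = 6 (G = (-4 + 7)*2 = 3*2 = 6)
T(O) = 6 + O (T(O) = O + 6 = 6 + O)
T(-51) - 1*(-62751) = (6 - 51) - 1*(-62751) = -45 + 62751 = 62706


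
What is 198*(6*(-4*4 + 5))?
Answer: -13068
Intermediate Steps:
198*(6*(-4*4 + 5)) = 198*(6*(-16 + 5)) = 198*(6*(-11)) = 198*(-66) = -13068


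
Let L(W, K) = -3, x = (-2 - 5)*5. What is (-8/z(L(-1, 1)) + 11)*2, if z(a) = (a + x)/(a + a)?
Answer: 370/19 ≈ 19.474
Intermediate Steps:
x = -35 (x = -7*5 = -35)
z(a) = (-35 + a)/(2*a) (z(a) = (a - 35)/(a + a) = (-35 + a)/((2*a)) = (-35 + a)*(1/(2*a)) = (-35 + a)/(2*a))
(-8/z(L(-1, 1)) + 11)*2 = (-8*(-6/(-35 - 3)) + 11)*2 = (-8/((½)*(-⅓)*(-38)) + 11)*2 = (-8/19/3 + 11)*2 = (-8*3/19 + 11)*2 = (-24/19 + 11)*2 = (185/19)*2 = 370/19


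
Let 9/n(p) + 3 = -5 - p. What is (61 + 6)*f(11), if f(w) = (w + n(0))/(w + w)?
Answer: 5293/176 ≈ 30.074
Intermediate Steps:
n(p) = 9/(-8 - p) (n(p) = 9/(-3 + (-5 - p)) = 9/(-8 - p))
f(w) = (-9/8 + w)/(2*w) (f(w) = (w - 9/(8 + 0))/(w + w) = (w - 9/8)/((2*w)) = (w - 9*⅛)*(1/(2*w)) = (w - 9/8)*(1/(2*w)) = (-9/8 + w)*(1/(2*w)) = (-9/8 + w)/(2*w))
(61 + 6)*f(11) = (61 + 6)*((1/16)*(-9 + 8*11)/11) = 67*((1/16)*(1/11)*(-9 + 88)) = 67*((1/16)*(1/11)*79) = 67*(79/176) = 5293/176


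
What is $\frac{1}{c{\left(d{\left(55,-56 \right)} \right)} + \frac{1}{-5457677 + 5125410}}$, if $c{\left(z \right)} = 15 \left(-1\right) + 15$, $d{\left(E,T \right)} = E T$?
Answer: $-332267$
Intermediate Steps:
$c{\left(z \right)} = 0$ ($c{\left(z \right)} = -15 + 15 = 0$)
$\frac{1}{c{\left(d{\left(55,-56 \right)} \right)} + \frac{1}{-5457677 + 5125410}} = \frac{1}{0 + \frac{1}{-5457677 + 5125410}} = \frac{1}{0 + \frac{1}{-332267}} = \frac{1}{0 - \frac{1}{332267}} = \frac{1}{- \frac{1}{332267}} = -332267$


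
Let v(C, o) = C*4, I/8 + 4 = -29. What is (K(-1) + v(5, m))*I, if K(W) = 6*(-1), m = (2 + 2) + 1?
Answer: -3696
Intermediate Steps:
I = -264 (I = -32 + 8*(-29) = -32 - 232 = -264)
m = 5 (m = 4 + 1 = 5)
K(W) = -6
v(C, o) = 4*C
(K(-1) + v(5, m))*I = (-6 + 4*5)*(-264) = (-6 + 20)*(-264) = 14*(-264) = -3696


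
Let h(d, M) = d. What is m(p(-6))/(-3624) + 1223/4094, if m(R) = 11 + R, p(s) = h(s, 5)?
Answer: 2205841/7418328 ≈ 0.29735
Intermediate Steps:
p(s) = s
m(p(-6))/(-3624) + 1223/4094 = (11 - 6)/(-3624) + 1223/4094 = 5*(-1/3624) + 1223*(1/4094) = -5/3624 + 1223/4094 = 2205841/7418328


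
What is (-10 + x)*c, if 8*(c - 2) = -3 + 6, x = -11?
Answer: -399/8 ≈ -49.875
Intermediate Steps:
c = 19/8 (c = 2 + (-3 + 6)/8 = 2 + (⅛)*3 = 2 + 3/8 = 19/8 ≈ 2.3750)
(-10 + x)*c = (-10 - 11)*(19/8) = -21*19/8 = -399/8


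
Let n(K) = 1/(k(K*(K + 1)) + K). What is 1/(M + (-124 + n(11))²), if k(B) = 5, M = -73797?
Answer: -256/14959743 ≈ -1.7113e-5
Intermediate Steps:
n(K) = 1/(5 + K)
1/(M + (-124 + n(11))²) = 1/(-73797 + (-124 + 1/(5 + 11))²) = 1/(-73797 + (-124 + 1/16)²) = 1/(-73797 + (-1983/16)²) = 1/(-73797 + 3932289/256) = 1/(-14959743/256) = -256/14959743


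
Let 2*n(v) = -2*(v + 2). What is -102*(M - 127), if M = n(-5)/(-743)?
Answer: 9625128/743 ≈ 12954.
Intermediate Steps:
n(v) = -2 - v (n(v) = (-2*(v + 2))/2 = (-2*(2 + v))/2 = (-4 - 2*v)/2 = -2 - v)
M = -3/743 (M = (-2 - 1*(-5))/(-743) = (-2 + 5)*(-1/743) = 3*(-1/743) = -3/743 ≈ -0.0040377)
-102*(M - 127) = -102*(-3/743 - 127) = -102*(-94364/743) = 9625128/743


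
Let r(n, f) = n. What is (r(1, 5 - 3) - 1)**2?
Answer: 0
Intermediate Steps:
(r(1, 5 - 3) - 1)**2 = (1 - 1)**2 = 0**2 = 0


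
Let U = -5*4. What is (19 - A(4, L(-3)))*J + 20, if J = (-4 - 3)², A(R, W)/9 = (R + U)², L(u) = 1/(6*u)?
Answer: -111945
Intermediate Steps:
U = -20
L(u) = 1/(6*u)
A(R, W) = 9*(-20 + R)² (A(R, W) = 9*(R - 20)² = 9*(-20 + R)²)
J = 49 (J = (-7)² = 49)
(19 - A(4, L(-3)))*J + 20 = (19 - 9*(-20 + 4)²)*49 + 20 = (19 - 9*(-16)²)*49 + 20 = (19 - 9*256)*49 + 20 = (19 - 1*2304)*49 + 20 = (19 - 2304)*49 + 20 = -2285*49 + 20 = -111965 + 20 = -111945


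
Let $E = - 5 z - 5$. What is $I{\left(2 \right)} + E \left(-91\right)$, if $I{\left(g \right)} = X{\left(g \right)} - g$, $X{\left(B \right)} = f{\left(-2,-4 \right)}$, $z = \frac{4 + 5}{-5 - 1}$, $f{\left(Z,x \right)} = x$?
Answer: $- \frac{467}{2} \approx -233.5$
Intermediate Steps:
$z = - \frac{3}{2}$ ($z = \frac{9}{-6} = 9 \left(- \frac{1}{6}\right) = - \frac{3}{2} \approx -1.5$)
$X{\left(B \right)} = -4$
$I{\left(g \right)} = -4 - g$
$E = \frac{5}{2}$ ($E = \left(-5\right) \left(- \frac{3}{2}\right) - 5 = \frac{15}{2} - 5 = \frac{5}{2} \approx 2.5$)
$I{\left(2 \right)} + E \left(-91\right) = \left(-4 - 2\right) + \frac{5}{2} \left(-91\right) = \left(-4 - 2\right) - \frac{455}{2} = -6 - \frac{455}{2} = - \frac{467}{2}$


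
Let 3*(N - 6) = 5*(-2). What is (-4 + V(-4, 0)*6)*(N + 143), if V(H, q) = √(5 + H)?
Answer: 874/3 ≈ 291.33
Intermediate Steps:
N = 8/3 (N = 6 + (5*(-2))/3 = 6 + (⅓)*(-10) = 6 - 10/3 = 8/3 ≈ 2.6667)
(-4 + V(-4, 0)*6)*(N + 143) = (-4 + √(5 - 4)*6)*(8/3 + 143) = (-4 + √1*6)*(437/3) = (-4 + 1*6)*(437/3) = (-4 + 6)*(437/3) = 2*(437/3) = 874/3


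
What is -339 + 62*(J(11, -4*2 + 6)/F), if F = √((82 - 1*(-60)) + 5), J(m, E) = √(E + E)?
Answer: -339 + 124*I*√3/21 ≈ -339.0 + 10.227*I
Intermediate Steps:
J(m, E) = √2*√E (J(m, E) = √(2*E) = √2*√E)
F = 7*√3 (F = √((82 + 60) + 5) = √(142 + 5) = √147 = 7*√3 ≈ 12.124)
-339 + 62*(J(11, -4*2 + 6)/F) = -339 + 62*((√2*√(-4*2 + 6))/((7*√3))) = -339 + 62*((√2*√(-8 + 6))*(√3/21)) = -339 + 62*((√2*√(-2))*(√3/21)) = -339 + 62*((√2*(I*√2))*(√3/21)) = -339 + 62*((2*I)*(√3/21)) = -339 + 62*(2*I*√3/21) = -339 + 124*I*√3/21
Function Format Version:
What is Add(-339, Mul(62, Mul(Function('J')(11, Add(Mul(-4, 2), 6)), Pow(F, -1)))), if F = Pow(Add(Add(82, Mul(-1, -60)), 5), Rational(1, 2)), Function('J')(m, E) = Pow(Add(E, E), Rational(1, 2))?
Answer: Add(-339, Mul(Rational(124, 21), I, Pow(3, Rational(1, 2)))) ≈ Add(-339.00, Mul(10.227, I))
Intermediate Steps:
Function('J')(m, E) = Mul(Pow(2, Rational(1, 2)), Pow(E, Rational(1, 2))) (Function('J')(m, E) = Pow(Mul(2, E), Rational(1, 2)) = Mul(Pow(2, Rational(1, 2)), Pow(E, Rational(1, 2))))
F = Mul(7, Pow(3, Rational(1, 2))) (F = Pow(Add(Add(82, 60), 5), Rational(1, 2)) = Pow(Add(142, 5), Rational(1, 2)) = Pow(147, Rational(1, 2)) = Mul(7, Pow(3, Rational(1, 2))) ≈ 12.124)
Add(-339, Mul(62, Mul(Function('J')(11, Add(Mul(-4, 2), 6)), Pow(F, -1)))) = Add(-339, Mul(62, Mul(Mul(Pow(2, Rational(1, 2)), Pow(Add(Mul(-4, 2), 6), Rational(1, 2))), Pow(Mul(7, Pow(3, Rational(1, 2))), -1)))) = Add(-339, Mul(62, Mul(Mul(Pow(2, Rational(1, 2)), Pow(Add(-8, 6), Rational(1, 2))), Mul(Rational(1, 21), Pow(3, Rational(1, 2)))))) = Add(-339, Mul(62, Mul(Mul(Pow(2, Rational(1, 2)), Pow(-2, Rational(1, 2))), Mul(Rational(1, 21), Pow(3, Rational(1, 2)))))) = Add(-339, Mul(62, Mul(Mul(Pow(2, Rational(1, 2)), Mul(I, Pow(2, Rational(1, 2)))), Mul(Rational(1, 21), Pow(3, Rational(1, 2)))))) = Add(-339, Mul(62, Mul(Mul(2, I), Mul(Rational(1, 21), Pow(3, Rational(1, 2)))))) = Add(-339, Mul(62, Mul(Rational(2, 21), I, Pow(3, Rational(1, 2))))) = Add(-339, Mul(Rational(124, 21), I, Pow(3, Rational(1, 2))))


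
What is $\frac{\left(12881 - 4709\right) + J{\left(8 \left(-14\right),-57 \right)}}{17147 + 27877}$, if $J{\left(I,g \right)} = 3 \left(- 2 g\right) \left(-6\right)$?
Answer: $\frac{255}{1876} \approx 0.13593$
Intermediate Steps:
$J{\left(I,g \right)} = 36 g$ ($J{\left(I,g \right)} = - 6 g \left(-6\right) = 36 g$)
$\frac{\left(12881 - 4709\right) + J{\left(8 \left(-14\right),-57 \right)}}{17147 + 27877} = \frac{\left(12881 - 4709\right) + 36 \left(-57\right)}{17147 + 27877} = \frac{\left(12881 - 4709\right) - 2052}{45024} = \left(8172 - 2052\right) \frac{1}{45024} = 6120 \cdot \frac{1}{45024} = \frac{255}{1876}$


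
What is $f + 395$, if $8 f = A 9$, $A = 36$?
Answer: $\frac{871}{2} \approx 435.5$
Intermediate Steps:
$f = \frac{81}{2}$ ($f = \frac{36 \cdot 9}{8} = \frac{1}{8} \cdot 324 = \frac{81}{2} \approx 40.5$)
$f + 395 = \frac{81}{2} + 395 = \frac{871}{2}$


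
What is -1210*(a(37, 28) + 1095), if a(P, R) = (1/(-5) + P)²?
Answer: -14817902/5 ≈ -2.9636e+6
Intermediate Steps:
a(P, R) = (-⅕ + P)²
-1210*(a(37, 28) + 1095) = -1210*((-1 + 5*37)²/25 + 1095) = -1210*((-1 + 185)²/25 + 1095) = -1210*((1/25)*184² + 1095) = -1210*((1/25)*33856 + 1095) = -1210*(33856/25 + 1095) = -1210*61231/25 = -14817902/5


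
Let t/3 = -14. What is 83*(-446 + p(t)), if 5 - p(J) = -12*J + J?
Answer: -74949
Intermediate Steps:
t = -42 (t = 3*(-14) = -42)
p(J) = 5 + 11*J (p(J) = 5 - (-12*J + J) = 5 - (-11)*J = 5 + 11*J)
83*(-446 + p(t)) = 83*(-446 + (5 + 11*(-42))) = 83*(-446 + (5 - 462)) = 83*(-446 - 457) = 83*(-903) = -74949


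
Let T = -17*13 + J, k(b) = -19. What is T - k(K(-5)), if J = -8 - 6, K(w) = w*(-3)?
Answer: -216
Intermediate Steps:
K(w) = -3*w
J = -14
T = -235 (T = -17*13 - 14 = -221 - 14 = -235)
T - k(K(-5)) = -235 - 1*(-19) = -235 + 19 = -216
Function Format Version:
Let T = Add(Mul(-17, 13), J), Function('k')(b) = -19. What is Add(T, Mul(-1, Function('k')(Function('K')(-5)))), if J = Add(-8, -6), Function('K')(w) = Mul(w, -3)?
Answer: -216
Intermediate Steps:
Function('K')(w) = Mul(-3, w)
J = -14
T = -235 (T = Add(Mul(-17, 13), -14) = Add(-221, -14) = -235)
Add(T, Mul(-1, Function('k')(Function('K')(-5)))) = Add(-235, Mul(-1, -19)) = Add(-235, 19) = -216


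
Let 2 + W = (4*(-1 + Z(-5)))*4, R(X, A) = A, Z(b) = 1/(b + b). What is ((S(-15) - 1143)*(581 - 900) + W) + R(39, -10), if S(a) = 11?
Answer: 1805392/5 ≈ 3.6108e+5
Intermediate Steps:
Z(b) = 1/(2*b)
W = -98/5 (W = -2 + (4*(-1 + (½)/(-5)))*4 = -2 + (4*(-1 + (½)*(-⅕)))*4 = -2 + (4*(-1 - ⅒))*4 = -2 + (4*(-11/10))*4 = -2 - 22/5*4 = -2 - 88/5 = -98/5 ≈ -19.600)
((S(-15) - 1143)*(581 - 900) + W) + R(39, -10) = ((11 - 1143)*(581 - 900) - 98/5) - 10 = (-1132*(-319) - 98/5) - 10 = (361108 - 98/5) - 10 = 1805442/5 - 10 = 1805392/5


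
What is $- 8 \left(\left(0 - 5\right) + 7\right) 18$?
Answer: $-288$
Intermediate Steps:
$- 8 \left(\left(0 - 5\right) + 7\right) 18 = - 8 \left(-5 + 7\right) 18 = \left(-8\right) 2 \cdot 18 = \left(-16\right) 18 = -288$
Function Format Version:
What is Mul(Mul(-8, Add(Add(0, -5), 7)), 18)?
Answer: -288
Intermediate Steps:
Mul(Mul(-8, Add(Add(0, -5), 7)), 18) = Mul(Mul(-8, Add(-5, 7)), 18) = Mul(Mul(-8, 2), 18) = Mul(-16, 18) = -288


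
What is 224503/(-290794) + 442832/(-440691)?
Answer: -227709340181/128150298654 ≈ -1.7769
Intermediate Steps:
224503/(-290794) + 442832/(-440691) = 224503*(-1/290794) + 442832*(-1/440691) = -224503/290794 - 442832/440691 = -227709340181/128150298654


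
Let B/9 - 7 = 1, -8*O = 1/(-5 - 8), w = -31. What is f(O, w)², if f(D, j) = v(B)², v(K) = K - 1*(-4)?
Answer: 33362176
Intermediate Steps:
O = 1/104 (O = -1/(8*(-5 - 8)) = -⅛/(-13) = -⅛*(-1/13) = 1/104 ≈ 0.0096154)
B = 72 (B = 63 + 9*1 = 63 + 9 = 72)
v(K) = 4 + K (v(K) = K + 4 = 4 + K)
f(D, j) = 5776 (f(D, j) = (4 + 72)² = 76² = 5776)
f(O, w)² = 5776² = 33362176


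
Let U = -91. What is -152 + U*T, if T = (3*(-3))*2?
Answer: 1486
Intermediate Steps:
T = -18 (T = -9*2 = -18)
-152 + U*T = -152 - 91*(-18) = -152 + 1638 = 1486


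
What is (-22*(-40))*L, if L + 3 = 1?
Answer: -1760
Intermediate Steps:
L = -2 (L = -3 + 1 = -2)
(-22*(-40))*L = -22*(-40)*(-2) = 880*(-2) = -1760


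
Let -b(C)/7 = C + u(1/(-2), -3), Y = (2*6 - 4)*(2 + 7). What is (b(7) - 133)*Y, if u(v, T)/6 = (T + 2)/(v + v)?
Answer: -16128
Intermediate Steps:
u(v, T) = 3*(2 + T)/v (u(v, T) = 6*((T + 2)/(v + v)) = 6*((2 + T)/((2*v))) = 6*((2 + T)*(1/(2*v))) = 6*((2 + T)/(2*v)) = 3*(2 + T)/v)
Y = 72 (Y = (12 - 4)*9 = 8*9 = 72)
b(C) = -42 - 7*C (b(C) = -7*(C + 3*(2 - 3)/(1/(-2))) = -7*(C + 3*(-1)/(-1/2)) = -7*(C + 3*(-2)*(-1)) = -7*(C + 6) = -7*(6 + C) = -42 - 7*C)
(b(7) - 133)*Y = ((-42 - 7*7) - 133)*72 = ((-42 - 49) - 133)*72 = (-91 - 133)*72 = -224*72 = -16128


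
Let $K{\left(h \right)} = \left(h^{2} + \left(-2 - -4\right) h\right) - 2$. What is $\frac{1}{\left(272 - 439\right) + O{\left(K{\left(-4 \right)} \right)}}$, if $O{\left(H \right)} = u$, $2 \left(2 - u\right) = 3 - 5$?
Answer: $- \frac{1}{164} \approx -0.0060976$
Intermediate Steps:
$K{\left(h \right)} = -2 + h^{2} + 2 h$ ($K{\left(h \right)} = \left(h^{2} + \left(-2 + 4\right) h\right) - 2 = \left(h^{2} + 2 h\right) - 2 = -2 + h^{2} + 2 h$)
$u = 3$ ($u = 2 - \frac{3 - 5}{2} = 2 - -1 = 2 + 1 = 3$)
$O{\left(H \right)} = 3$
$\frac{1}{\left(272 - 439\right) + O{\left(K{\left(-4 \right)} \right)}} = \frac{1}{\left(272 - 439\right) + 3} = \frac{1}{-167 + 3} = \frac{1}{-164} = - \frac{1}{164}$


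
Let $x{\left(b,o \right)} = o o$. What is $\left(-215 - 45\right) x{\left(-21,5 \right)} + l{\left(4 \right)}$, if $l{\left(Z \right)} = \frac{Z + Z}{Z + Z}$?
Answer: $-6499$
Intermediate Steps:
$x{\left(b,o \right)} = o^{2}$
$l{\left(Z \right)} = 1$ ($l{\left(Z \right)} = \frac{2 Z}{2 Z} = 2 Z \frac{1}{2 Z} = 1$)
$\left(-215 - 45\right) x{\left(-21,5 \right)} + l{\left(4 \right)} = \left(-215 - 45\right) 5^{2} + 1 = \left(-215 - 45\right) 25 + 1 = \left(-260\right) 25 + 1 = -6500 + 1 = -6499$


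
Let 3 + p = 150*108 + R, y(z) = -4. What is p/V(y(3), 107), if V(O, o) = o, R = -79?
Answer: 16118/107 ≈ 150.64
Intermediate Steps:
p = 16118 (p = -3 + (150*108 - 79) = -3 + (16200 - 79) = -3 + 16121 = 16118)
p/V(y(3), 107) = 16118/107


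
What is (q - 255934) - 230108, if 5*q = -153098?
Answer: -2583308/5 ≈ -5.1666e+5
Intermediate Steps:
q = -153098/5 (q = (⅕)*(-153098) = -153098/5 ≈ -30620.)
(q - 255934) - 230108 = (-153098/5 - 255934) - 230108 = -1432768/5 - 230108 = -2583308/5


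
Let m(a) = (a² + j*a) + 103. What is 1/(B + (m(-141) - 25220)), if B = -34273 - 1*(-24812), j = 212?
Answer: -1/44589 ≈ -2.2427e-5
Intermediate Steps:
B = -9461 (B = -34273 + 24812 = -9461)
m(a) = 103 + a² + 212*a (m(a) = (a² + 212*a) + 103 = 103 + a² + 212*a)
1/(B + (m(-141) - 25220)) = 1/(-9461 + ((103 + (-141)² + 212*(-141)) - 25220)) = 1/(-9461 + ((103 + 19881 - 29892) - 25220)) = 1/(-9461 + (-9908 - 25220)) = 1/(-9461 - 35128) = 1/(-44589) = -1/44589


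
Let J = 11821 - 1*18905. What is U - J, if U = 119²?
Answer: 21245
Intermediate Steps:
J = -7084 (J = 11821 - 18905 = -7084)
U = 14161
U - J = 14161 - 1*(-7084) = 14161 + 7084 = 21245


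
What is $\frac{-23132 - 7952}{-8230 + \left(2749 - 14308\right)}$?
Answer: $\frac{31084}{19789} \approx 1.5708$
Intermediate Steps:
$\frac{-23132 - 7952}{-8230 + \left(2749 - 14308\right)} = - \frac{31084}{-8230 + \left(2749 - 14308\right)} = - \frac{31084}{-8230 - 11559} = - \frac{31084}{-19789} = \left(-31084\right) \left(- \frac{1}{19789}\right) = \frac{31084}{19789}$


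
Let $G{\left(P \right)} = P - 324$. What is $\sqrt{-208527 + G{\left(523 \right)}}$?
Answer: $2 i \sqrt{52082} \approx 456.43 i$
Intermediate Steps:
$G{\left(P \right)} = -324 + P$
$\sqrt{-208527 + G{\left(523 \right)}} = \sqrt{-208527 + \left(-324 + 523\right)} = \sqrt{-208527 + 199} = \sqrt{-208328} = 2 i \sqrt{52082}$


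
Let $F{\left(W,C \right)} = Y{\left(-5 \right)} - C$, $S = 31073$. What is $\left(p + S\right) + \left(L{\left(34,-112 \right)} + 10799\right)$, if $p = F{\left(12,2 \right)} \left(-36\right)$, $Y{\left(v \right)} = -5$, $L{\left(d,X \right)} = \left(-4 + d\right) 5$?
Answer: $42274$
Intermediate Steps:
$L{\left(d,X \right)} = -20 + 5 d$
$F{\left(W,C \right)} = -5 - C$
$p = 252$ ($p = \left(-5 - 2\right) \left(-36\right) = \left(-7\right) \left(-36\right) = 252$)
$\left(p + S\right) + \left(L{\left(34,-112 \right)} + 10799\right) = \left(252 + 31073\right) + \left(\left(-20 + 5 \cdot 34\right) + 10799\right) = 31325 + \left(\left(-20 + 170\right) + 10799\right) = 31325 + \left(150 + 10799\right) = 31325 + 10949 = 42274$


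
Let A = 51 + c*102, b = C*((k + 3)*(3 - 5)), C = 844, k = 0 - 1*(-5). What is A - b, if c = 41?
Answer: 17737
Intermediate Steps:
k = 5 (k = 0 + 5 = 5)
b = -13504 (b = 844*((5 + 3)*(3 - 5)) = 844*(8*(-2)) = 844*(-16) = -13504)
A = 4233 (A = 51 + 41*102 = 51 + 4182 = 4233)
A - b = 4233 - 1*(-13504) = 4233 + 13504 = 17737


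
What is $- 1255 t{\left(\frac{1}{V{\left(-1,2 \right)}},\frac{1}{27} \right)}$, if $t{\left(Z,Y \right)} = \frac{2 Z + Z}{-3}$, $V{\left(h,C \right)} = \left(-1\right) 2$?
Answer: $- \frac{1255}{2} \approx -627.5$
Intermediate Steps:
$V{\left(h,C \right)} = -2$
$t{\left(Z,Y \right)} = - Z$ ($t{\left(Z,Y \right)} = 3 Z \left(- \frac{1}{3}\right) = - Z$)
$- 1255 t{\left(\frac{1}{V{\left(-1,2 \right)}},\frac{1}{27} \right)} = - 1255 \left(- \frac{1}{-2}\right) = - 1255 \left(\left(-1\right) \left(- \frac{1}{2}\right)\right) = \left(-1255\right) \frac{1}{2} = - \frac{1255}{2}$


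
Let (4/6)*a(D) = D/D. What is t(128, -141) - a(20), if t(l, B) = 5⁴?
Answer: 1247/2 ≈ 623.50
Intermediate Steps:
t(l, B) = 625
a(D) = 3/2 (a(D) = 3*(D/D)/2 = (3/2)*1 = 3/2)
t(128, -141) - a(20) = 625 - 1*3/2 = 625 - 3/2 = 1247/2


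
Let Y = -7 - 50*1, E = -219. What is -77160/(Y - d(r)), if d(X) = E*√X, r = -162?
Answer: 488680/863659 + 16898040*I*√2/863659 ≈ 0.56583 + 27.67*I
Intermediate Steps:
d(X) = -219*√X
Y = -57 (Y = -7 - 50 = -57)
-77160/(Y - d(r)) = -77160/(-57 - (-219)*√(-162)) = -77160/(-57 - (-219)*9*I*√2) = -77160/(-57 - (-1971)*I*√2) = -77160/(-57 + 1971*I*√2)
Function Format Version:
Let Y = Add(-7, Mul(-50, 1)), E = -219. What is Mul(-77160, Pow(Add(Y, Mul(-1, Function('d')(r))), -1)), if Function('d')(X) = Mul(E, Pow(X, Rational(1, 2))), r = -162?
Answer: Add(Rational(488680, 863659), Mul(Rational(16898040, 863659), I, Pow(2, Rational(1, 2)))) ≈ Add(0.56583, Mul(27.670, I))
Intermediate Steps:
Function('d')(X) = Mul(-219, Pow(X, Rational(1, 2)))
Y = -57 (Y = Add(-7, -50) = -57)
Mul(-77160, Pow(Add(Y, Mul(-1, Function('d')(r))), -1)) = Mul(-77160, Pow(Add(-57, Mul(-1, Mul(-219, Pow(-162, Rational(1, 2))))), -1)) = Mul(-77160, Pow(Add(-57, Mul(-1, Mul(-219, Mul(9, I, Pow(2, Rational(1, 2)))))), -1)) = Mul(-77160, Pow(Add(-57, Mul(-1, Mul(-1971, I, Pow(2, Rational(1, 2))))), -1)) = Mul(-77160, Pow(Add(-57, Mul(1971, I, Pow(2, Rational(1, 2)))), -1))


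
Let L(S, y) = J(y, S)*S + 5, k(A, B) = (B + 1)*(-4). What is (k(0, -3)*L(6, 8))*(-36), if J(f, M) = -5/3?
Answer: 1440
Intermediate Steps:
J(f, M) = -5/3 (J(f, M) = -5*⅓ = -5/3)
k(A, B) = -4 - 4*B (k(A, B) = (1 + B)*(-4) = -4 - 4*B)
L(S, y) = 5 - 5*S/3 (L(S, y) = -5*S/3 + 5 = 5 - 5*S/3)
(k(0, -3)*L(6, 8))*(-36) = ((-4 - 4*(-3))*(5 - 5/3*6))*(-36) = ((-4 + 12)*(5 - 10))*(-36) = (8*(-5))*(-36) = -40*(-36) = 1440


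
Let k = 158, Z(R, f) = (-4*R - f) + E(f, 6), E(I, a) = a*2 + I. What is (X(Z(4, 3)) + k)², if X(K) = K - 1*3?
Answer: 22801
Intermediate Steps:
E(I, a) = I + 2*a (E(I, a) = 2*a + I = I + 2*a)
Z(R, f) = 12 - 4*R (Z(R, f) = (-4*R - f) + (f + 2*6) = (-f - 4*R) + (f + 12) = (-f - 4*R) + (12 + f) = 12 - 4*R)
X(K) = -3 + K (X(K) = K - 3 = -3 + K)
(X(Z(4, 3)) + k)² = ((-3 + (12 - 4*4)) + 158)² = ((-3 + (12 - 16)) + 158)² = ((-3 - 4) + 158)² = (-7 + 158)² = 151² = 22801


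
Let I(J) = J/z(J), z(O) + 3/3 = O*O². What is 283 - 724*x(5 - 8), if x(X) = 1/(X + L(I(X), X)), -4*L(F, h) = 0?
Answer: 1573/3 ≈ 524.33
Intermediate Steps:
z(O) = -1 + O³ (z(O) = -1 + O*O² = -1 + O³)
I(J) = J/(-1 + J³)
L(F, h) = 0 (L(F, h) = -¼*0 = 0)
x(X) = 1/X (x(X) = 1/(X + 0) = 1/X)
283 - 724*x(5 - 8) = 283 - 724/(5 - 8) = 283 - 724/(-3) = 283 - 724*(-⅓) = 283 + 724/3 = 1573/3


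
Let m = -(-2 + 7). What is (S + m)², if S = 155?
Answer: 22500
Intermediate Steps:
m = -5 (m = -1*5 = -5)
(S + m)² = (155 - 5)² = 150² = 22500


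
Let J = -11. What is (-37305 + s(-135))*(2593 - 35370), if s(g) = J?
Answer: 1223106532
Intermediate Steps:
s(g) = -11
(-37305 + s(-135))*(2593 - 35370) = (-37305 - 11)*(2593 - 35370) = -37316*(-32777) = 1223106532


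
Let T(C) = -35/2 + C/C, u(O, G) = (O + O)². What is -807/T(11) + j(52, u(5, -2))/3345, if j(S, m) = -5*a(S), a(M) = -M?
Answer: 360494/7359 ≈ 48.987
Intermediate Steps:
u(O, G) = 4*O² (u(O, G) = (2*O)² = 4*O²)
T(C) = -33/2 (T(C) = -35*½ + 1 = -35/2 + 1 = -33/2)
j(S, m) = 5*S (j(S, m) = -(-5)*S = 5*S)
-807/T(11) + j(52, u(5, -2))/3345 = -807/(-33/2) + (5*52)/3345 = -807*(-2/33) + 260*(1/3345) = 538/11 + 52/669 = 360494/7359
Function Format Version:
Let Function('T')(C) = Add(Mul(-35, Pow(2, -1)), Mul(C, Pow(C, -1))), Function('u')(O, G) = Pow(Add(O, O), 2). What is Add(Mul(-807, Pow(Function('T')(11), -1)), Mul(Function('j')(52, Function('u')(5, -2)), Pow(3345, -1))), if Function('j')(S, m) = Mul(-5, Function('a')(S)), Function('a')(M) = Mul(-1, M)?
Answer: Rational(360494, 7359) ≈ 48.987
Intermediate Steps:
Function('u')(O, G) = Mul(4, Pow(O, 2)) (Function('u')(O, G) = Pow(Mul(2, O), 2) = Mul(4, Pow(O, 2)))
Function('T')(C) = Rational(-33, 2) (Function('T')(C) = Add(Mul(-35, Rational(1, 2)), 1) = Add(Rational(-35, 2), 1) = Rational(-33, 2))
Function('j')(S, m) = Mul(5, S) (Function('j')(S, m) = Mul(-5, Mul(-1, S)) = Mul(5, S))
Add(Mul(-807, Pow(Function('T')(11), -1)), Mul(Function('j')(52, Function('u')(5, -2)), Pow(3345, -1))) = Add(Mul(-807, Pow(Rational(-33, 2), -1)), Mul(Mul(5, 52), Pow(3345, -1))) = Add(Mul(-807, Rational(-2, 33)), Mul(260, Rational(1, 3345))) = Add(Rational(538, 11), Rational(52, 669)) = Rational(360494, 7359)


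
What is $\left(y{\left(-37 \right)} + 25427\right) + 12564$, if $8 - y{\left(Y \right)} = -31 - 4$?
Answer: $38034$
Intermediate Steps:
$y{\left(Y \right)} = 43$ ($y{\left(Y \right)} = 8 - \left(-31 - 4\right) = 8 - -35 = 8 + 35 = 43$)
$\left(y{\left(-37 \right)} + 25427\right) + 12564 = \left(43 + 25427\right) + 12564 = 25470 + 12564 = 38034$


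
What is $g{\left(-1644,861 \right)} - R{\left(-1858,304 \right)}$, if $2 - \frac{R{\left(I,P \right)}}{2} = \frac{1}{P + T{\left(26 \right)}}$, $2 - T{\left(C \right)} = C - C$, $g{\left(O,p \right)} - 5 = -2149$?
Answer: $- \frac{328643}{153} \approx -2148.0$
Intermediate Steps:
$g{\left(O,p \right)} = -2144$ ($g{\left(O,p \right)} = 5 - 2149 = -2144$)
$T{\left(C \right)} = 2$ ($T{\left(C \right)} = 2 - \left(C - C\right) = 2 - 0 = 2 + 0 = 2$)
$R{\left(I,P \right)} = 4 - \frac{2}{2 + P}$ ($R{\left(I,P \right)} = 4 - \frac{2}{P + 2} = 4 - \frac{2}{2 + P}$)
$g{\left(-1644,861 \right)} - R{\left(-1858,304 \right)} = -2144 - \frac{2 \left(3 + 2 \cdot 304\right)}{2 + 304} = -2144 - \frac{2 \left(3 + 608\right)}{306} = -2144 - 2 \cdot \frac{1}{306} \cdot 611 = -2144 - \frac{611}{153} = - \frac{328643}{153}$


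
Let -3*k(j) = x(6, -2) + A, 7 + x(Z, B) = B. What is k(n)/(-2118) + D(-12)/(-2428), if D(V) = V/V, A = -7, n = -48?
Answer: -22601/7713756 ≈ -0.0029300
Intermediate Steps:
x(Z, B) = -7 + B
D(V) = 1
k(j) = 16/3 (k(j) = -((-7 - 2) - 7)/3 = -(-9 - 7)/3 = -⅓*(-16) = 16/3)
k(n)/(-2118) + D(-12)/(-2428) = (16/3)/(-2118) + 1/(-2428) = (16/3)*(-1/2118) + 1*(-1/2428) = -8/3177 - 1/2428 = -22601/7713756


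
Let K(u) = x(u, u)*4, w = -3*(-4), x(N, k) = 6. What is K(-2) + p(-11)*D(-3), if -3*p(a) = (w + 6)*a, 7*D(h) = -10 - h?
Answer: -42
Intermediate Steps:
w = 12 (w = -1*(-12) = 12)
D(h) = -10/7 - h/7 (D(h) = (-10 - h)/7 = -10/7 - h/7)
K(u) = 24 (K(u) = 6*4 = 24)
p(a) = -6*a (p(a) = -(12 + 6)*a/3 = -6*a)
K(-2) + p(-11)*D(-3) = 24 + (-6*(-11))*(-10/7 - ⅐*(-3)) = 24 + 66*(-10/7 + 3/7) = 24 + 66*(-1) = 24 - 66 = -42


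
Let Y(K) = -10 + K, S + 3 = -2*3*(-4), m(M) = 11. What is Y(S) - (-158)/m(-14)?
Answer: 279/11 ≈ 25.364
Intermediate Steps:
S = 21 (S = -3 - 2*3*(-4) = -3 - 6*(-4) = -3 + 24 = 21)
Y(S) - (-158)/m(-14) = (-10 + 21) - (-158)/11 = 11 - (-158)/11 = 11 - 1*(-158/11) = 11 + 158/11 = 279/11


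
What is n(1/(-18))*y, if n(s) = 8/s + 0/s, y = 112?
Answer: -16128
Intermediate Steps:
n(s) = 8/s (n(s) = 8/s + 0 = 8/s)
n(1/(-18))*y = (8/(1/(-18)))*112 = (8/(-1/18))*112 = (8*(-18))*112 = -144*112 = -16128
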